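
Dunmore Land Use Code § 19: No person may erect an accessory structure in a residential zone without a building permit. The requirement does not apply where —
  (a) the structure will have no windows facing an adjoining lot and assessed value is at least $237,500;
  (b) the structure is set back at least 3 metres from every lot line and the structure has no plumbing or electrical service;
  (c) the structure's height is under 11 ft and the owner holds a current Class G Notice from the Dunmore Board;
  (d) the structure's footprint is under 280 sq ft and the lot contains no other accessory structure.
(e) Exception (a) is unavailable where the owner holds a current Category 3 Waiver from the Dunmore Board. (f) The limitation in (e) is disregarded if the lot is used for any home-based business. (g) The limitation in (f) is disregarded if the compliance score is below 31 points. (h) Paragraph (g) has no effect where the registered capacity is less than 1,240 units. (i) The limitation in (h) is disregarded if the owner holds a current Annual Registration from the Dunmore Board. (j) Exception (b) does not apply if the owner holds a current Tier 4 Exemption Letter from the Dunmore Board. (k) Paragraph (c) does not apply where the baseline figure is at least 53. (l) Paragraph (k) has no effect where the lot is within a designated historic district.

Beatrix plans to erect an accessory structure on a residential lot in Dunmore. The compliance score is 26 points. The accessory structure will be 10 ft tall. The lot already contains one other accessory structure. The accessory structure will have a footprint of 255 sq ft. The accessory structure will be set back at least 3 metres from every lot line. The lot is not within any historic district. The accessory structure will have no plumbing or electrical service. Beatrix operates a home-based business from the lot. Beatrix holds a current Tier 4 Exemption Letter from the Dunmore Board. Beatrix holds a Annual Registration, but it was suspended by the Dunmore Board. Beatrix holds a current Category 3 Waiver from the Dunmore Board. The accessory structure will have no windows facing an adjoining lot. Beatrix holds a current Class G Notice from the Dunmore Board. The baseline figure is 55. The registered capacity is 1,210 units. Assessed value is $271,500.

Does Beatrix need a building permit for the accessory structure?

Exception (a): no windows face an adjoining lot; assessed value is $271,500, meeting the $237,500 threshold — every condition holds. As to paragraphs (e)–(i): (e) would limit (a) — a current Category 3 Waiver is held — but (f) sets (e) aside: (f) operates against (e): a home-based business operates on the lot. (g) operates (the compliance score is 26 points, below the 31 points limit), but is itself disapplied by (h): (h) applies — the registered capacity is 1,210 units, less than the 1,240 units limit. (i), which would lift (h), does not operate here — the Annual Registration is not current. (a) remains available.
Exception (b): the setback is at least 3 m on every side; there is no plumbing or electrical service — every condition holds. Turning to paragraph (j): (j) operates against (b): a current Tier 4 Exemption Letter is held. Exception (b) does not apply.
Exception (c) is satisfied on its face — the structure's height is 10 ft, under the 11 ft limit; a current Class G Notice is held. However, paragraphs (k)–(l) must be considered: (k) operates — the baseline figure is 55, meeting the 53 threshold. (l), which would lift (k), does not operate here — the lot is not in a historic district. So (c) is unavailable.
Exception (d) fails — the lot already has another accessory structure.

No — exception (a) applies; Beatrix does not need a building permit.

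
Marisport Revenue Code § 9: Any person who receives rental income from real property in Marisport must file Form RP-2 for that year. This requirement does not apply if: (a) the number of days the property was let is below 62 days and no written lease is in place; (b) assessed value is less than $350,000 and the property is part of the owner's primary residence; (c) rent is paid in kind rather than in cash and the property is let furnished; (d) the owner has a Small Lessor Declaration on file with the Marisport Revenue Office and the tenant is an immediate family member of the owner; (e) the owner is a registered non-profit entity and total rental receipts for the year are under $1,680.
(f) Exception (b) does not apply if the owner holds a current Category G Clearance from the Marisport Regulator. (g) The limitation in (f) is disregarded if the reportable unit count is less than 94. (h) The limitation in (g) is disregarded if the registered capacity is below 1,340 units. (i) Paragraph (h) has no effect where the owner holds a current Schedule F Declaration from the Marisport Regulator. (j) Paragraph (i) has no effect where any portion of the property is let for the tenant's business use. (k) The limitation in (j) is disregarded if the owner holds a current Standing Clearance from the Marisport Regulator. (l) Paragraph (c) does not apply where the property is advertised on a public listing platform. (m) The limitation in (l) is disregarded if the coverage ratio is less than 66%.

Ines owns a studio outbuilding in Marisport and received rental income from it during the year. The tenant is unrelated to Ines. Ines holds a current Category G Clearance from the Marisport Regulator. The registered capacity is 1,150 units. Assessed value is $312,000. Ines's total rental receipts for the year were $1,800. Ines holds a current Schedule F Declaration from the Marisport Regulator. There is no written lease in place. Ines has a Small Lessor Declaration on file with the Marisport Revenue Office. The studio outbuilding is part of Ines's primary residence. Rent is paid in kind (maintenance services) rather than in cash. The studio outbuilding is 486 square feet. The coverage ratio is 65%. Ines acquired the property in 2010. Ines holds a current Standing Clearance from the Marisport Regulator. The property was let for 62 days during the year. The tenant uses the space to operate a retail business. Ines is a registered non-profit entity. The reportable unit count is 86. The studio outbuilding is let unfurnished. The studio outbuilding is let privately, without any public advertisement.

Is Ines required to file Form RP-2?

Exception (a) fails — the number of days the property was let is 62 days, not below 62 days.
Exception (b)'s conditions are all satisfied: assessed value is $312,000, less than the $350,000 limit; the studio outbuilding is part of the primary residence. Applying paragraphs (f)–(k): (f) would limit (b) — a current Category G Clearance is held — but (g) sets (f) aside: (g) operates against (f): the reportable unit count is 86, less than the 94 limit. (h) would limit (g) — the registered capacity is 1,150 units, below the 1,340 units limit — but (i) sets (h) aside: (i) operates against (h): a current Schedule F Declaration is held. (j) would limit (i) — the space is let for business use — but (k) sets (j) aside: (k) operates against (j): a current Standing Clearance is held. Exception (b) stands.
Exception (c) requires that the property is let furnished; but the property is let unfurnished, so (c) is unavailable.
Exception (d) does not apply: the tenant is unrelated to the owner.
Exception (e) does not apply: total rental receipts for the year are $1,800, not under $1,680.

No — exception (b) applies; Ines is not required to file Form RP-2.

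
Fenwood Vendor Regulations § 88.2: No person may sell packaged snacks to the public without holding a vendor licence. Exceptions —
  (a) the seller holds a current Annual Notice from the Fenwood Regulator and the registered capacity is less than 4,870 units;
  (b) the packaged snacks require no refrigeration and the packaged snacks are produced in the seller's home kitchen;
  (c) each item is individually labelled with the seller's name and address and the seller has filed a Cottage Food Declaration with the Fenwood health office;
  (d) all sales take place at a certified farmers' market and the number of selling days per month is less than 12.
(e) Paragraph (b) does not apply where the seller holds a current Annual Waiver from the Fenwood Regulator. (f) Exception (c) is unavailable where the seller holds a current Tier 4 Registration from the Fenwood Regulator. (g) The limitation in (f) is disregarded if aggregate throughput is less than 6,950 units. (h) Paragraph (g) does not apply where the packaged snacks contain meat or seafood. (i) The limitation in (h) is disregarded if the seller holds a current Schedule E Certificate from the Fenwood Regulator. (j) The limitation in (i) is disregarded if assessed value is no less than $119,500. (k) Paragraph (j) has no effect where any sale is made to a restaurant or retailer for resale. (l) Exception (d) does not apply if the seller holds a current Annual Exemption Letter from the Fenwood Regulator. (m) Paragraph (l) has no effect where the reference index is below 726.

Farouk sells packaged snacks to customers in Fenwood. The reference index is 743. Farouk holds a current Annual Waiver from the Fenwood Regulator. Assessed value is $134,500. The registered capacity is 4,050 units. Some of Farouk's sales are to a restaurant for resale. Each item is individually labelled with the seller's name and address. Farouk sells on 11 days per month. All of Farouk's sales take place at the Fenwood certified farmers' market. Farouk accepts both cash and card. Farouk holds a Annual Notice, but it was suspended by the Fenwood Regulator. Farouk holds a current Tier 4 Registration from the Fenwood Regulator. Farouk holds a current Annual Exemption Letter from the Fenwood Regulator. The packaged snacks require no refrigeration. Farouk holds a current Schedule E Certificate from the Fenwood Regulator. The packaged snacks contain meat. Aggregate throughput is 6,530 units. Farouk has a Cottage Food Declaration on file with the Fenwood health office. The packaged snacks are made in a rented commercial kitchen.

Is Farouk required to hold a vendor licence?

No — exception (c) applies; Farouk is not required to hold a vendor licence.

Exception (a) fails — there is no Annual Notice in force.
Exception (b) does not apply: the packaged snacks are made in a commercial kitchen, not a home kitchen.
Exception (c): items are individually labelled; a Cottage Food Declaration is on file — every condition holds. Considering the limiting provisions: (f) would limit (c) — a current Tier 4 Registration is held — but (g) sets (f) aside: (g) operates against (f): aggregate throughput is 6,530 units, less than the 6,950 units limit. (h) applies (the packaged snacks contain meat), but yields to (i): (i) operates — a current Schedule E Certificate is held. (j) applies (assessed value is $134,500, meeting the $119,500 threshold), but is overridden by (k): (k) operates against (j): some sales are to a restaurant for resale. So (c) applies.
Exception (d): all sales are at a certified farmers' market; the number of selling days per month is 11, less than the 12 limit — every condition holds. Turning to paragraphs (l)–(m): (l) applies — a current Annual Exemption Letter is held. (m), which would lift (l), is not triggered — the reference index is 743, not below 726. Exception (d) does not apply.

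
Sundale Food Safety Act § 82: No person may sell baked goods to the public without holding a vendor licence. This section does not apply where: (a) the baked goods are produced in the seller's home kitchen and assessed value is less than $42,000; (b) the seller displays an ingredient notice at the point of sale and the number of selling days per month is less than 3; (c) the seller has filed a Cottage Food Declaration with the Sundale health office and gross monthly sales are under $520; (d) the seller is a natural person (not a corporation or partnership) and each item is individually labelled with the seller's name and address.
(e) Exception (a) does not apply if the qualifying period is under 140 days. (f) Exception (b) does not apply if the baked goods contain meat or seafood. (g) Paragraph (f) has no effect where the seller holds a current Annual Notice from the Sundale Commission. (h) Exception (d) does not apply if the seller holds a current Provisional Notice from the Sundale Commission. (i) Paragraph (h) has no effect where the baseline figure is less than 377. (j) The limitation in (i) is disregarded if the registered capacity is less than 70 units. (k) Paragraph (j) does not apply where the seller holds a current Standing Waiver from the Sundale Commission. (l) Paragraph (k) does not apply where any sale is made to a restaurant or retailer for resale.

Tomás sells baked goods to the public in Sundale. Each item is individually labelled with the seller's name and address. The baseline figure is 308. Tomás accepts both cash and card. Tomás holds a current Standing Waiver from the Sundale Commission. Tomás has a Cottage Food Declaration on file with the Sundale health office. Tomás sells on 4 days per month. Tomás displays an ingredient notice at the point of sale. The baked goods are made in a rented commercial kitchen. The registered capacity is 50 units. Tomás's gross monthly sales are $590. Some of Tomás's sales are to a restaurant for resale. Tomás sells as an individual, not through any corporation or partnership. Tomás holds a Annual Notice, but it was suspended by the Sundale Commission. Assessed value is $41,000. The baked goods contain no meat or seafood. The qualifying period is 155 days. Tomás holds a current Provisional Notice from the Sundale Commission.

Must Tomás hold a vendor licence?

Exception (a) requires that the baked goods are produced in the seller's home kitchen; but the baked goods are made in a commercial kitchen, not a home kitchen, so (a) is unavailable.
Exception (b) requires that the number of selling days per month is less than 3; but the number of selling days per month is 4, not less than 3, so (b) is unavailable.
Exception (c) does not apply: gross monthly sales are $590, not under $520.
Exception (d): the seller is a natural person; items are individually labelled — every condition holds. However, paragraphs (h)–(l) must be considered: (h) operates against (d): a current Provisional Notice is held. (i) would limit (h) — the baseline figure is 308, less than the 377 limit — but (j) sets (i) aside: (j) operates — the registered capacity is 50 units, less than the 70 units limit. (k) applies (a current Standing Waiver is held), but is itself disapplied by (l): (l) operates against (k): some sales are to a restaurant for resale. So (d) is unavailable.
No exception is made out. Tomás falls within the general rule.

Yes — Tomás must hold a vendor licence.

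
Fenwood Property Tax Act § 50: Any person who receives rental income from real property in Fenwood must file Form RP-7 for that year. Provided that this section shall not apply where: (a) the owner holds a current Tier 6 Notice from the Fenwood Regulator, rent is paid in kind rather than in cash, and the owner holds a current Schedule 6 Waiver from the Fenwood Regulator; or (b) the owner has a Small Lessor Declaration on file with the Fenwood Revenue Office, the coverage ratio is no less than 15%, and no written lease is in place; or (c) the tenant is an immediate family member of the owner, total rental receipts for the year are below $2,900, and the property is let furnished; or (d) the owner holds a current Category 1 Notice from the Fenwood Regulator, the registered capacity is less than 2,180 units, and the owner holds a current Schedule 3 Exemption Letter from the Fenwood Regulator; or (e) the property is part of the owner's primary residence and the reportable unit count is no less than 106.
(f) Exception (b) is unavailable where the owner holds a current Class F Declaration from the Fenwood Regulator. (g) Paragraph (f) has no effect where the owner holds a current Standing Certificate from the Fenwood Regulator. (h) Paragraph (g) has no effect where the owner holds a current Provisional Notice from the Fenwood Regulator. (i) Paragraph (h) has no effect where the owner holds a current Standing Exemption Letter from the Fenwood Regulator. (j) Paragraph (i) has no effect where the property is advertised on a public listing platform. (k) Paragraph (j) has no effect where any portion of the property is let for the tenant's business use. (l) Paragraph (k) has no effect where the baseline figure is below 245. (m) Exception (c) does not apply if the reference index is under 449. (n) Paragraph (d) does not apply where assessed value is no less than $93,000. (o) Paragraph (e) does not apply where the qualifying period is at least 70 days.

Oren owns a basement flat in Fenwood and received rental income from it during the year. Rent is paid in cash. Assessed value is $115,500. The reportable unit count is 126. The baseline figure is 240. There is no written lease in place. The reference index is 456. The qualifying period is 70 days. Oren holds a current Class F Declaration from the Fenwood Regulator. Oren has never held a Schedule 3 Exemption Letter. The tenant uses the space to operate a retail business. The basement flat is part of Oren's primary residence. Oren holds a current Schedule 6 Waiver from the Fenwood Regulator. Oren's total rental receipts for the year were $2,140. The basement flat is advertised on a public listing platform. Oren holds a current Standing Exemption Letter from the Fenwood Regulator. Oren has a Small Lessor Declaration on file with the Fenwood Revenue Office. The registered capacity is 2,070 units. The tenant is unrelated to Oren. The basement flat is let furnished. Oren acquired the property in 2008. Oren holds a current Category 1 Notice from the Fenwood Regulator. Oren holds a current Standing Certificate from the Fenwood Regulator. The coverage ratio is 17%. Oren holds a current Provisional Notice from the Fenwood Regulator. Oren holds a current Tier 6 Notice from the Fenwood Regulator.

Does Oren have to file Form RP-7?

Yes — Oren must file Form RP-7.

Exception (a) fails — rent is paid in cash.
Exception (b)'s conditions are all satisfied: a Small Lessor Declaration is on file; the coverage ratio is 17%, meeting the 15% threshold; there is no written lease. But: (f) is engaged — a current Class F Declaration is held. (g) applies (a current Standing Certificate is held), but is set aside by (h): (h) operates against (g): a current Provisional Notice is held. (i) applies (a current Standing Exemption Letter is held), but is itself disapplied by (j): (j) is engaged — the property is publicly advertised. (k) is triggered (the space is let for business use), but is overridden by (l): (l) is engaged — the baseline figure is 240, below the 245 limit. Exception (b) does not apply.
Exception (c) requires that the tenant is an immediate family member of the owner; but the tenant is unrelated to the owner, so (c) is unavailable.
Exception (d) fails — there is no Schedule 3 Exemption Letter in force.
Exception (e)'s conditions are all satisfied: the basement flat is part of the primary residence; the reportable unit count is 126, meeting the 106 threshold. Turning to paragraph (o): (o) operates against (e): the qualifying period is 70 days, meeting the 70 days threshold. Exception (e) does not apply.
Every exception is unavailable, so the rule governs.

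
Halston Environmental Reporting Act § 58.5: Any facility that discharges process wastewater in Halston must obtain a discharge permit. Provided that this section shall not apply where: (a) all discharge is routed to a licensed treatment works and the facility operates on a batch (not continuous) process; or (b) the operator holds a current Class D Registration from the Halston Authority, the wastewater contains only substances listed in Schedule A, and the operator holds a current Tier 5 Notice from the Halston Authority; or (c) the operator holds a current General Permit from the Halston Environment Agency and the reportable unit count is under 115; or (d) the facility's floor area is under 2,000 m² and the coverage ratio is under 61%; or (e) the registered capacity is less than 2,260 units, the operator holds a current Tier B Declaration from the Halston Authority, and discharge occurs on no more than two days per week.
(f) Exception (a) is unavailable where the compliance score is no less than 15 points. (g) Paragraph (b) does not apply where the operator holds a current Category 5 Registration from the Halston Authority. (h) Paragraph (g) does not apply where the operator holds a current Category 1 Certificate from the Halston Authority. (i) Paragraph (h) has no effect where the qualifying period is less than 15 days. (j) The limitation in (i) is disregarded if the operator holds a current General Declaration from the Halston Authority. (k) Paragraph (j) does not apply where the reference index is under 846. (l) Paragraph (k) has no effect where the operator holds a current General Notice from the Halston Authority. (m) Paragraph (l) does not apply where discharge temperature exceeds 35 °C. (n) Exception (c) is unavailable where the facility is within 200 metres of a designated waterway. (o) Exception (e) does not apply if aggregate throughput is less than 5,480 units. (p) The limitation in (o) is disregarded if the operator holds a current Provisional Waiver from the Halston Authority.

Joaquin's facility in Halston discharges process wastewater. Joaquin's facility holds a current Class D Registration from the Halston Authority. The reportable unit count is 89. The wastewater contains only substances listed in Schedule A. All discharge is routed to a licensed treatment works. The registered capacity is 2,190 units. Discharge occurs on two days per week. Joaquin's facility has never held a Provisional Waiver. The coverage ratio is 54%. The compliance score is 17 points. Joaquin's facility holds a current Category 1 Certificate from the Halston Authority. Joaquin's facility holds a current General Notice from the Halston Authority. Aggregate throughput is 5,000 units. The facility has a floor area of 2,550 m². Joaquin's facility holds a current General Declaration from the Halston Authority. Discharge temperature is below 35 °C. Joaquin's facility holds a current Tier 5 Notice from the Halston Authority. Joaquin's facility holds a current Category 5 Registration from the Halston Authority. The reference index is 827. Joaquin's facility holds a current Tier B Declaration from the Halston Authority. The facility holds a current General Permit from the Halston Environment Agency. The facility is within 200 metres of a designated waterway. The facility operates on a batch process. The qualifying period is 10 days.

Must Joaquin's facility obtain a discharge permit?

No — exception (b) applies; Joaquin's facility is not required to obtain a discharge permit.

Exception (a)'s conditions are all satisfied: discharge is routed to a licensed treatment works; the facility operates on a batch process. Turning to paragraph (f): (f) is engaged — the compliance score is 17 points, meeting the 15 points threshold. Exception (a) does not apply.
Exception (b): a current Class D Registration is held; the wastewater is Schedule-A-only; a current Tier 5 Notice is held — every condition holds. Applying paragraphs (g)–(m): (g) would limit (b) — a current Category 5 Registration is held — but (h) sets (g) aside: (h) applies — a current Category 1 Certificate is held. (i) applies (the qualifying period is 10 days, less than the 15 days limit), but yields to (j): (j) operates against (i): a current General Declaration is held. (k) would limit (j) — the reference index is 827, under the 846 limit — but (l) sets (k) aside: (l) is triggered — a current General Notice is held. (m) is not engaged (discharge temperature is below 35 °C), so (l) stands. So (b) applies.
Exception (c) is satisfied on its face — a current General Permit is held; the reportable unit count is 89, under the 115 limit. However, paragraph (n) must be considered: (n) operates against (c): the facility is within 200 m of a designated waterway. So (c) is unavailable.
Exception (d) requires that the facility's floor area is under 2,000 m²; but the facility's floor area is 2,550 m², not under 2,000 m², so (d) is unavailable.
All of (e)'s requirements are met (the registered capacity is 2,190 units, less than the 2,260 units limit; a current Tier B Declaration is held; discharge occurs on no more than two days per week). But: (o) applies — aggregate throughput is 5,000 units, less than the 5,480 units limit. (p), which would lift (o), is not triggered — the Provisional Waiver is not current. Exception (e) does not apply.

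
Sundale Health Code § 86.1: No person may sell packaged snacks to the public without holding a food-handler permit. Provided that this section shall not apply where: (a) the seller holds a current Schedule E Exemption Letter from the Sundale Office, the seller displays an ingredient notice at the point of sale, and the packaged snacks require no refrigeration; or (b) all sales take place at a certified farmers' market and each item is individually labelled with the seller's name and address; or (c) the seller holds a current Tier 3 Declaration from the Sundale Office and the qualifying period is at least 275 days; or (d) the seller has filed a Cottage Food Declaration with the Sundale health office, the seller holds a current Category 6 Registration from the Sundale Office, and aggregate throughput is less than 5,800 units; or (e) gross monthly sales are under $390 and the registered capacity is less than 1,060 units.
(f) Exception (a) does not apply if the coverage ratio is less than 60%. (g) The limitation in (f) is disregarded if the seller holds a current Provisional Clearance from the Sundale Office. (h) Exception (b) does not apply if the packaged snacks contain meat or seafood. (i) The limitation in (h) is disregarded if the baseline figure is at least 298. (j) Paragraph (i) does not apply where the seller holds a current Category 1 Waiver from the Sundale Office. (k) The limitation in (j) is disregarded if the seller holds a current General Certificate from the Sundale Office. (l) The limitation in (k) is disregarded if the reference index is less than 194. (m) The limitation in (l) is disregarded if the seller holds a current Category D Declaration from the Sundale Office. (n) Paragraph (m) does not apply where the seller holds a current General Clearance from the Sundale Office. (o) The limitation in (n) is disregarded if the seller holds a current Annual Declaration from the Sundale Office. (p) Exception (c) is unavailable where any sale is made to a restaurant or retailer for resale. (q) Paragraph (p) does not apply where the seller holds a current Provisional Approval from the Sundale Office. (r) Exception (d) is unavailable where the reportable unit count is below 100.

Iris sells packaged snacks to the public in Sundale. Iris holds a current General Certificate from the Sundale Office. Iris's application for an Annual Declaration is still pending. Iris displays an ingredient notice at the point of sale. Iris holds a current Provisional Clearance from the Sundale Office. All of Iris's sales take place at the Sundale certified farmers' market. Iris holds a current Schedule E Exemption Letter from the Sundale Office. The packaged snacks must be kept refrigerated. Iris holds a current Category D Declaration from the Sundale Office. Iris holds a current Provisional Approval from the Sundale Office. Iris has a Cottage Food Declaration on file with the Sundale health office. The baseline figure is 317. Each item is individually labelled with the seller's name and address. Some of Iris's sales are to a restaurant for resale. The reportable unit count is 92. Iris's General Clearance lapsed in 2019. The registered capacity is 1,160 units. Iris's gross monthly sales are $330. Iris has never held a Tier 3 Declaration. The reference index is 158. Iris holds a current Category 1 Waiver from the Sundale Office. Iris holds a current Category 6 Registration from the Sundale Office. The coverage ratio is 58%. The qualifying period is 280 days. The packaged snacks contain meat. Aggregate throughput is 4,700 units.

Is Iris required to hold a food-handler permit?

No — exception (b) applies; Iris is not required to hold a food-handler permit.

Exception (a) requires that the packaged snacks require no refrigeration; but the packaged snacks require refrigeration, so (a) is unavailable.
Exception (b): all sales are at a certified farmers' market; items are individually labelled — every condition holds. Considering the limiting provisions: (h) would limit (b) — the packaged snacks contain meat — but (i) sets (h) aside: (i) operates against (h): the baseline figure is 317, meeting the 298 threshold. (j) would limit (i) — a current Category 1 Waiver is held — but (k) sets (j) aside: (k) is triggered — a current General Certificate is held. (l) would limit (k) — the reference index is 158, less than the 194 limit — but (m) sets (l) aside: (m) operates against (l): a current Category D Declaration is held. (n) does not operate here (no current General Clearance is held), so (m) stands. So (b) applies.
Exception (c) requires that the seller holds a current Tier 3 Declaration from the Sundale Office; but the Tier 3 Declaration is not current, so (c) is unavailable.
Exception (d) is satisfied on its face — a Cottage Food Declaration is on file; a current Category 6 Registration is held; aggregate throughput is 4,700 units, less than the 5,800 units limit. But: (r) is engaged — the reportable unit count is 92, below the 100 limit. Exception (d) does not apply.
Exception (e) requires that the registered capacity is less than 1,060 units; but the registered capacity is 1,160 units, not less than 1,060 units, so (e) is unavailable.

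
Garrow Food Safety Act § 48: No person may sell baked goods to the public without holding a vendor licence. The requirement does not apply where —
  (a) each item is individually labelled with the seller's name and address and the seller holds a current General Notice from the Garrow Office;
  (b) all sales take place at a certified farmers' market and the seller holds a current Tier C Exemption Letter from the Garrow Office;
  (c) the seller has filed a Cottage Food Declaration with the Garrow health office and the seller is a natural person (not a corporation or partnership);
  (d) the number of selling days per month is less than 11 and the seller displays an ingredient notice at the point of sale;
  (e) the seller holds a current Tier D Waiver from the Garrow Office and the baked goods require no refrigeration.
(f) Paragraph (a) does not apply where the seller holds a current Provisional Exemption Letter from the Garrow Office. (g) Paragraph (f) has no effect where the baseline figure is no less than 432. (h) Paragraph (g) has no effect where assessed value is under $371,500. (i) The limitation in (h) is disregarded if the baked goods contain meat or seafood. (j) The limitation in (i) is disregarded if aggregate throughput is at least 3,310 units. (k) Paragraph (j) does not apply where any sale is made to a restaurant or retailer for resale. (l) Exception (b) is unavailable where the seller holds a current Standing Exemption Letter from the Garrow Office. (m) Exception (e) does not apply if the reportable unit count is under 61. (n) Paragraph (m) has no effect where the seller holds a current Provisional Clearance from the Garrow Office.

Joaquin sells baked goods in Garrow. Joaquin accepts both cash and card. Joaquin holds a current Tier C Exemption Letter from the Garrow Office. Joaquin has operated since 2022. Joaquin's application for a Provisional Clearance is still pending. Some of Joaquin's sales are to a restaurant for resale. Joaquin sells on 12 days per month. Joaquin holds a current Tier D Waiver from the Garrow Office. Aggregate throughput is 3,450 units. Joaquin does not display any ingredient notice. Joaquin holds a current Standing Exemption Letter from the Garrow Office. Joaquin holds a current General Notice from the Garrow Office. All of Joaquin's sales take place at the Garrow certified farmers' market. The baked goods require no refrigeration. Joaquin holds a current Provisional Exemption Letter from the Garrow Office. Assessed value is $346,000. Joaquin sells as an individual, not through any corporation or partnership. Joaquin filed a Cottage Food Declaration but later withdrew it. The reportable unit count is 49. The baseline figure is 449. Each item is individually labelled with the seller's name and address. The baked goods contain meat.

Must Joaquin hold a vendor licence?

All of (a)'s requirements are met (items are individually labelled; a current General Notice is held). Under paragraphs (f)–(k): (f) would limit (a) — a current Provisional Exemption Letter is held — but (g) sets (f) aside: (g) operates — the baseline figure is 449, meeting the 432 threshold. (h) operates (assessed value is $346,000, under the $371,500 limit), but is set aside by (i): (i) operates against (h): the baked goods contain meat. (j) operates (aggregate throughput is 3,450 units, meeting the 3,310 units threshold), but is displaced by (k): (k) operates against (j): some sales are to a restaurant for resale. (a) remains available.
Exception (b)'s conditions are all satisfied: all sales are at a certified farmers' market; a current Tier C Exemption Letter is held. Turning to paragraph (l): (l) operates against (b): a current Standing Exemption Letter is held. So (b) is unavailable.
Exception (c) requires that the seller has filed a Cottage Food Declaration with the Garrow health office; but the Cottage Food Declaration was withdrawn, so (c) is unavailable.
Exception (d) does not apply: the number of selling days per month is 12, not less than 11.
All of (e)'s requirements are met (a current Tier D Waiver is held; the baked goods are shelf-stable). Turning to paragraphs (m)–(n): (m) operates against (e): the reportable unit count is 49, under the 61 limit. (n) does not operate here (no current Provisional Clearance is held), so (m) stands. (e) is therefore removed.

No — exception (a) applies; Joaquin is not required to hold a vendor licence.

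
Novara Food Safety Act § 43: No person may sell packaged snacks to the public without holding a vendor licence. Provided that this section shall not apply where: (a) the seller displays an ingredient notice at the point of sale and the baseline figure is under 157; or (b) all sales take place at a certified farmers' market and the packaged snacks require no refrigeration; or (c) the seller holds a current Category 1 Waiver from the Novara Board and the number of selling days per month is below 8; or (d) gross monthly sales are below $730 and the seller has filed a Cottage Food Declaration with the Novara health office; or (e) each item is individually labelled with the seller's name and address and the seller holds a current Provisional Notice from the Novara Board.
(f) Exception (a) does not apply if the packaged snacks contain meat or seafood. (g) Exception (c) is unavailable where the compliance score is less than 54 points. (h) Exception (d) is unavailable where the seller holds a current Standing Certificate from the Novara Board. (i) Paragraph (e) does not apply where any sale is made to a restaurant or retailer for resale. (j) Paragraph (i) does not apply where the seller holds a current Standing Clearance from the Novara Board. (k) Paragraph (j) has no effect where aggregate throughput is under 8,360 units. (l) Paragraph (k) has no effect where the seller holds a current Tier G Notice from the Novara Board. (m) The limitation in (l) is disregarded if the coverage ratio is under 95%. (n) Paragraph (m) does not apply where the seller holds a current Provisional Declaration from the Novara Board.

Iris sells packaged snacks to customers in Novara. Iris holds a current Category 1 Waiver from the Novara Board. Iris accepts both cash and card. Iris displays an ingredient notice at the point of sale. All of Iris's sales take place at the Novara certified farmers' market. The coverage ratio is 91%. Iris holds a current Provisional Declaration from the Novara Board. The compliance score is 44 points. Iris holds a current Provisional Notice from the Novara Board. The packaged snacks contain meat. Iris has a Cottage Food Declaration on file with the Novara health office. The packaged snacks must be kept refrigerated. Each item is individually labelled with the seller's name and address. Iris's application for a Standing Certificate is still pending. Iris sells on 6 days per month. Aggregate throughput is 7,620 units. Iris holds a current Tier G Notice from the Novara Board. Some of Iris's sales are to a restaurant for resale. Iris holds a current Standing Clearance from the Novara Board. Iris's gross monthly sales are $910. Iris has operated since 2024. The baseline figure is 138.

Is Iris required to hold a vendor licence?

Exception (a) is satisfied on its face — an ingredient notice is displayed; the baseline figure is 138, under the 157 limit. But applying paragraph (f): (f) operates against (a): the packaged snacks contain meat. (a) is therefore removed.
Exception (b) does not apply: the packaged snacks require refrigeration.
All of (c)'s requirements are met (a current Category 1 Waiver is held; the number of selling days per month is 6, below the 8 limit). But: (g) is engaged — the compliance score is 44 points, less than the 54 points limit. Exception (c) does not apply.
Exception (d) fails — gross monthly sales are $910, not below $730.
Exception (e): items are individually labelled; a current Provisional Notice is held — every condition holds. Under paragraphs (i)–(n): (i) applies (some sales are to a restaurant for resale), but yields to (j): (j) operates against (i): a current Standing Clearance is held. (k) would limit (j) — aggregate throughput is 7,620 units, under the 8,360 units limit — but (l) sets (k) aside: (l) operates against (k): a current Tier G Notice is held. (m) is triggered (the coverage ratio is 91%, under the 95% limit), but yields to (n): (n) operates against (m): a current Provisional Declaration is held. Exception (e) stands.

No — exception (e) applies; Iris is not required to hold a vendor licence.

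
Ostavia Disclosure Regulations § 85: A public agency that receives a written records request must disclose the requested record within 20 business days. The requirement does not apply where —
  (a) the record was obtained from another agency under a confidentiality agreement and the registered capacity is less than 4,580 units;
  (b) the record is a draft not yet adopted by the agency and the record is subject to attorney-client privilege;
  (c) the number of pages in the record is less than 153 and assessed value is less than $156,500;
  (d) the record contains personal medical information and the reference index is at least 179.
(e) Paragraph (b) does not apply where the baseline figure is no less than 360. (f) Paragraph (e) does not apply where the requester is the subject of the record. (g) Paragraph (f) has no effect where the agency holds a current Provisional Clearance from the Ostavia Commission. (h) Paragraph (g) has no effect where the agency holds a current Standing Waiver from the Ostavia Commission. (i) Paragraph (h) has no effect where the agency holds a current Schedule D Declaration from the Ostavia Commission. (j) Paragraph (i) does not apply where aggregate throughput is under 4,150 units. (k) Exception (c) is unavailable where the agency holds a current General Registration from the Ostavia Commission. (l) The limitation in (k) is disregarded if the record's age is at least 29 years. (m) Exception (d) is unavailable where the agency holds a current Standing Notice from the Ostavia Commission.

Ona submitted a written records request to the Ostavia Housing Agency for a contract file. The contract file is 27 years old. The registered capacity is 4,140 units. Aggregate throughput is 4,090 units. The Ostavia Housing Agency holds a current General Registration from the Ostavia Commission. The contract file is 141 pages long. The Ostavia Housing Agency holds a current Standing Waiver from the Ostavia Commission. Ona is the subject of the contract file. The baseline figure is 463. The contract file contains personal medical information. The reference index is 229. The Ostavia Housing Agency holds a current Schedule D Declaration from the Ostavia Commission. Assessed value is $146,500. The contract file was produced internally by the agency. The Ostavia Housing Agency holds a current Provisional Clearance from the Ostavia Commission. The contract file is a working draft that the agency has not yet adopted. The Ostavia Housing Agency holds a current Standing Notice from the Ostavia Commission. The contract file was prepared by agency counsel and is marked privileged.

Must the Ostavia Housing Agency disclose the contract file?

No — exception (b) applies; the Ostavia Housing Agency is not required to disclose the contract file.

Exception (a) fails — the contract file was produced internally.
All of (b)'s requirements are met (the contract file is an unadopted draft; the contract file is privileged). Applying paragraphs (e)–(j): (e) is engaged (the baseline figure is 463, meeting the 360 threshold), but is overridden by (f): (f) operates against (e): Ona is the subject of the contract file. (g) operates (a current Provisional Clearance is held), but yields to (h): (h) is triggered — a current Standing Waiver is held. (i) would limit (h) — a current Schedule D Declaration is held — but (j) sets (i) aside: (j) operates against (i): aggregate throughput is 4,090 units, under the 4,150 units limit. Exception (b) stands.
Exception (c)'s conditions are all satisfied: the number of pages in the record is 141, less than the 153 limit; assessed value is $146,500, less than the $156,500 limit. However, paragraphs (k)–(l) must be considered: (k) operates against (c): a current General Registration is held. (l), which would lift (k), does not operate here — the record's age is 27 years, short of 29 years. Exception (c) does not apply.
Exception (d): the contract file contains personal medical information; the reference index is 229, meeting the 179 threshold — every condition holds. Turning to paragraph (m): (m) operates — a current Standing Notice is held. (d) is therefore removed.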